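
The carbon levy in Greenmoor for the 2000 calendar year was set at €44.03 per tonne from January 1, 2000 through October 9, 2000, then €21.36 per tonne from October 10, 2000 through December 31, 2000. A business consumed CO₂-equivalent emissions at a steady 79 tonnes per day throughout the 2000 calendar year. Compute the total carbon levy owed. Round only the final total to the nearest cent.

January 1 – October 9, 2000: 283 days × 79 tonnes/day = 22,357 tonnes at €44.03/tonne → €984378.71
October 10 – December 31, 2000: 83 days × 79 tonnes/day = 6,557 tonnes at €21.36/tonne → €140057.52

€1124436.23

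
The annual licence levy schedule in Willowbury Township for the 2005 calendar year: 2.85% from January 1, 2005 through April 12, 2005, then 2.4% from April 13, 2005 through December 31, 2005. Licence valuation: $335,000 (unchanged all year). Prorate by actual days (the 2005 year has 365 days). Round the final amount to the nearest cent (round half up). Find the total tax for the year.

January 1 – April 12, 2005: 102 days at 2.85% → $335,000 × 2.85% × 102/365 = $2,668.0685
April 13 – December 31, 2005: 263 days at 2.4% → $335,000 × 2.4% × 263/365 = $5,793.2055
Total = $8,461.2740

$8,461.27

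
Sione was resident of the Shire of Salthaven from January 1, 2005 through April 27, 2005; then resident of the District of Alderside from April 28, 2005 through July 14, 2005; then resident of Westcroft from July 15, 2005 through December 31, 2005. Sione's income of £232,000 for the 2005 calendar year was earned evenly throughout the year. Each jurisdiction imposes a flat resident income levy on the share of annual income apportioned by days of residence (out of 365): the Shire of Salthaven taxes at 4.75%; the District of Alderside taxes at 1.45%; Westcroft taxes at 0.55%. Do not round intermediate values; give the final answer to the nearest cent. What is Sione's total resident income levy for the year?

The Shire of Salthaven, January 1 – April 27, 2005: 117 days → £232,000 × 4.75% × 117/365 = £3,532.4384
The District of Alderside, April 28 – July 14, 2005: 78 days → £232,000 × 1.45% × 78/365 = £718.8822
Westcroft, July 15 – December 31, 2005: 170 days → £232,000 × 0.55% × 170/365 = £594.3014
Total = £4,845.6219

£4,845.62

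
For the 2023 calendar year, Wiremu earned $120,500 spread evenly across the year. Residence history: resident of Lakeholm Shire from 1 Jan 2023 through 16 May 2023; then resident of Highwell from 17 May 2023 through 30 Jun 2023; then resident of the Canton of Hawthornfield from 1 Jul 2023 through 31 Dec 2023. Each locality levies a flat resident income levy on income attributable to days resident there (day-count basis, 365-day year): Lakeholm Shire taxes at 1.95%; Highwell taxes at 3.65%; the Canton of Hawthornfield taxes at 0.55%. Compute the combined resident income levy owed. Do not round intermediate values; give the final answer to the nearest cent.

Lakeholm Shire, 1 Jan – 16 May 2023: 136 days → $120,500 × 1.95% × 136/365 = $875.5233
Highwell, 17 May – 30 Jun 2023: 45 days → $120,500 × 3.65% × 45/365 = $542.2500
The Canton of Hawthornfield, 1 Jul – 31 Dec 2023: 184 days → $120,500 × 0.55% × 184/365 = $334.0986
Total = $1,751.8719

$1,751.87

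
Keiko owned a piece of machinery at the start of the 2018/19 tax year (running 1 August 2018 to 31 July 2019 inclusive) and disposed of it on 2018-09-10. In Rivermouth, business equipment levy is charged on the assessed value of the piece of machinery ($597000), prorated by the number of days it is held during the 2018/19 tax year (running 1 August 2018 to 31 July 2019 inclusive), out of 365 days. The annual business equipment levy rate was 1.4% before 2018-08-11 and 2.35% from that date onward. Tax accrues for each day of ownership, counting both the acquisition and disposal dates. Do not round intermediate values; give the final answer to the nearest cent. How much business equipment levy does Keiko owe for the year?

2018-08-01 to 2018-08-10: 10 days at 1.4% → $597000 × 1.4% × 10/365 = $228.9863
2018-08-11 to 2018-09-10: 31 days at 2.35% → $597000 × 2.35% × 31/365 = $1191.5466
Total = $1420.5329

$1420.53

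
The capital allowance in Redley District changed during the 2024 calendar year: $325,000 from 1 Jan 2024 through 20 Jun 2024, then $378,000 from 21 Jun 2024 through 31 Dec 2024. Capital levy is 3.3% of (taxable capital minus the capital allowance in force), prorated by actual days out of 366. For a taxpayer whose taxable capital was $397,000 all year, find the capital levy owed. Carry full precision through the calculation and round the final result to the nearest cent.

$1,448.93

1 Jan – 20 Jun 2024: 172 days, exemption $325,000 → ($397,000 − $325,000) × 3.3% × 172/366 = $1,116.5902
21 Jun – 31 Dec 2024: 194 days, exemption $378,000 → ($397,000 − $378,000) × 3.3% × 194/366 = $332.3443
Total = $1,448.9344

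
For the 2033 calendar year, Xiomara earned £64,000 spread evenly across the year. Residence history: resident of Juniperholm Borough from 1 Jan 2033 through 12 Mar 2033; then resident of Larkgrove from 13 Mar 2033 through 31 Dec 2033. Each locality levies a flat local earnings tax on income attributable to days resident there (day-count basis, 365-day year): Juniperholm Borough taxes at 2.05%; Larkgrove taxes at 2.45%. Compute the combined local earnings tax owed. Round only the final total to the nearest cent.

Juniperholm Borough, 1 Jan – 12 Mar 2033: 71 days → £64,000 × 2.05% × 71/365 = £255.2110
Larkgrove, 13 Mar – 31 Dec 2033: 294 days → £64,000 × 2.45% × 294/365 = £1,262.9918
Total = £1,518.2027

£1,518.20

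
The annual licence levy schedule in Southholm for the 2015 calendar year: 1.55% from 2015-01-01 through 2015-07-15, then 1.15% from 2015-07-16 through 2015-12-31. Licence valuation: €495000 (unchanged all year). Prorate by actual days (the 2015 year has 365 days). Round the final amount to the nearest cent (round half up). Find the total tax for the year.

€6755.73

2015-01-01 to 2015-07-15: 196 days at 1.55% → €495000 × 1.55% × 196/365 = €4120.0274
2015-07-16 to 2015-12-31: 169 days at 1.15% → €495000 × 1.15% × 169/365 = €2635.7055
Total = €6755.7329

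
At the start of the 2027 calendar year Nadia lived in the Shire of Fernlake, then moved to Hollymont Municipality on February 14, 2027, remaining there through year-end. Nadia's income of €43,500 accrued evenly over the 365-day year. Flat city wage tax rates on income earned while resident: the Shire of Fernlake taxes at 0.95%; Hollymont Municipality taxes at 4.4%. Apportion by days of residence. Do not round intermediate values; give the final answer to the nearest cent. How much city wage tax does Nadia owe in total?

The Shire of Fernlake, January 1 – February 13, 2027: 44 days → €43,500 × 0.95% × 44/365 = €49.8164
Hollymont Municipality, February 14 – December 31, 2027: 321 days → €43,500 × 4.4% × 321/365 = €1,683.2712
Total = €1,733.0877

€1,733.09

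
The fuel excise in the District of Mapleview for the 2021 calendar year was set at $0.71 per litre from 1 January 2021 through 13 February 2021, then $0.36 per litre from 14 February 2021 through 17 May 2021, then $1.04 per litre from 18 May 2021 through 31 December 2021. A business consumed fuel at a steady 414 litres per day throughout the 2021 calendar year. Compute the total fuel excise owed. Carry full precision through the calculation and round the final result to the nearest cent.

$124961.76

1 January – 13 February 2021: 44 days × 414 litres/day = 18,216 litres at $0.71/litre → $12933.36
14 February – 17 May 2021: 93 days × 414 litres/day = 38,502 litres at $0.36/litre → $13860.72
18 May – 31 December 2021: 228 days × 414 litres/day = 94,392 litres at $1.04/litre → $98167.68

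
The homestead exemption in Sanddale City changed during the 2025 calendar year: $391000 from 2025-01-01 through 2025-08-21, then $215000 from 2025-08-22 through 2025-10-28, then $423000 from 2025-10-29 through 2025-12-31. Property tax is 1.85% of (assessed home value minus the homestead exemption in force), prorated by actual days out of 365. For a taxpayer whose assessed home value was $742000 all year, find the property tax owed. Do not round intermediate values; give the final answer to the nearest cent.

2025-01-01 to 2025-08-21: 233 days, exemption $391000 → ($742000 − $391000) × 1.85% × 233/365 = $4145.1658
2025-08-22 to 2025-10-28: 68 days, exemption $215000 → ($742000 − $215000) × 1.85% × 68/365 = $1816.3452
2025-10-29 to 2025-12-31: 64 days, exemption $423000 → ($742000 − $423000) × 1.85% × 64/365 = $1034.7836
Total = $6996.2945

$6996.29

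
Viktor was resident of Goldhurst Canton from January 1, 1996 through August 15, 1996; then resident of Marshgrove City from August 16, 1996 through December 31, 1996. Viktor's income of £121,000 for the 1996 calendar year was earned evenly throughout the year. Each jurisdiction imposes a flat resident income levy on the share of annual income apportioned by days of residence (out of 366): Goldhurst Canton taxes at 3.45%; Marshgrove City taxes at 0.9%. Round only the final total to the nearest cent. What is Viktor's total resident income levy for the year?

Goldhurst Canton, January 1 – August 15, 1996: 228 days → £121,000 × 3.45% × 228/366 = £2,600.5082
Marshgrove City, August 16 – December 31, 1996: 138 days → £121,000 × 0.9% × 138/366 = £410.6066
Total = £3,011.1148

£3,011.11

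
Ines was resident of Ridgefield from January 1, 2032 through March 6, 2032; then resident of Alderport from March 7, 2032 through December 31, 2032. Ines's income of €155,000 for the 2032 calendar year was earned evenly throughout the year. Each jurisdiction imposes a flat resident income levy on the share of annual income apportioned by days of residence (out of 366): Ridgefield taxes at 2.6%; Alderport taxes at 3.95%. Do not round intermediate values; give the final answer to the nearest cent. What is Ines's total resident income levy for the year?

€5,745.16

Ridgefield, January 1 – March 6, 2032: 66 days → €155,000 × 2.6% × 66/366 = €726.7213
Alderport, March 7 – December 31, 2032: 300 days → €155,000 × 3.95% × 300/366 = €5,018.4426
Total = €5,745.1639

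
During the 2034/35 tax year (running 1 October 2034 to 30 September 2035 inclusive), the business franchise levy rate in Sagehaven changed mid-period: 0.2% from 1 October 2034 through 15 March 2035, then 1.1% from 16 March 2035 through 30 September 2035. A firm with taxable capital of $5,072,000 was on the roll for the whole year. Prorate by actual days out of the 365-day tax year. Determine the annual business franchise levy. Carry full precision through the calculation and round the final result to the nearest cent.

$35,031.54

1 October 2034 – 15 March 2035: 166 days at 0.2% → $5,072,000 × 0.2% × 166/365 = $4,613.4356
16 March – 30 September 2035: 199 days at 1.1% → $5,072,000 × 1.1% × 199/365 = $30,418.1041
Total = $35,031.5397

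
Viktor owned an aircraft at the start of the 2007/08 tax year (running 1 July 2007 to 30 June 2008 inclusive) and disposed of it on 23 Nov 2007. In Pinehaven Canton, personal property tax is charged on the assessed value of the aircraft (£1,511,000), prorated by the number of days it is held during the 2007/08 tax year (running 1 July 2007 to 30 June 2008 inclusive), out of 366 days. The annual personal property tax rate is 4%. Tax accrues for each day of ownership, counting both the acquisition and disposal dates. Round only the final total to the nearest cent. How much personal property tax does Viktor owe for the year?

Days held (1 Jul – 23 Nov 2007): 146 out of 366
Tax = £1,511,000 × 4% × 146/366 = £24,109.9454

£24,109.95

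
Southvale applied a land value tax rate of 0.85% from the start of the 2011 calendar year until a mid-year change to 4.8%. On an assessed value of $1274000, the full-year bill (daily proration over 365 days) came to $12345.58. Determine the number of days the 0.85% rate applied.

Let d = days at the first rate; then 365 − d days at the second rate.
$1274000 × [0.85%·d + 4.8%·(365−d)] / 365 = $12345.58
Solving gives d = 354, so the new rate took effect on 21 Dec 2011.

354 days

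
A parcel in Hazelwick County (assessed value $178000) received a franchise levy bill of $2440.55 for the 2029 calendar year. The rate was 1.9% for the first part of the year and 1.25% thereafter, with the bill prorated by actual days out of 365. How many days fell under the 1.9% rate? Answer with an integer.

Let d = days at the first rate; then 365 − d days at the second rate.
$178000 × [1.9%·d + 1.25%·(365−d)] / 365 = $2440.55
Solving gives d = 68, so the new rate took effect on March 10, 2029.

68 days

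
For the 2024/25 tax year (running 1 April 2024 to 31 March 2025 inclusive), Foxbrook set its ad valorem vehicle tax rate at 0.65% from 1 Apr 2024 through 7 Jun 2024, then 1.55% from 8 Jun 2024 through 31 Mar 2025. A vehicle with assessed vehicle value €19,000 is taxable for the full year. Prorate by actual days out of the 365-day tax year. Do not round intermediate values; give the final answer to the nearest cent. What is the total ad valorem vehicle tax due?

€262.64

1 Apr – 7 Jun 2024: 68 days at 0.65% → €19,000 × 0.65% × 68/365 = €23.0082
8 Jun 2024 – 31 Mar 2025: 297 days at 1.55% → €19,000 × 1.55% × 297/365 = €239.6342
Total = €262.6425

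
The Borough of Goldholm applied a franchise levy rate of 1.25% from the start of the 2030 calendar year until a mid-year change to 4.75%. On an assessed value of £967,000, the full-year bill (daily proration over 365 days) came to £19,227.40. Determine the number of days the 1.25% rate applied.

Let d = days at the first rate; then 365 − d days at the second rate.
£967,000 × [1.25%·d + 4.75%·(365−d)] / 365 = £19,227.40
Solving gives d = 288, so the new rate took effect on 16 Oct 2030.

288 days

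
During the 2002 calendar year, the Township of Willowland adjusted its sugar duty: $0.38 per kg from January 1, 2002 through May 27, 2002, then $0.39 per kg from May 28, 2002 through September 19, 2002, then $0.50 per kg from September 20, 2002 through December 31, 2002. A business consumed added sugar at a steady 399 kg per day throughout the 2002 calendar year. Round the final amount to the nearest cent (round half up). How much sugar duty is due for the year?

January 1 – May 27, 2002: 147 days × 399 kg/day = 58,653 kg at $0.38/kg → $22,288.14
May 28 – September 19, 2002: 115 days × 399 kg/day = 45,885 kg at $0.39/kg → $17,895.15
September 20 – December 31, 2002: 103 days × 399 kg/day = 41,097 kg at $0.50/kg → $20,548.50

$60,731.79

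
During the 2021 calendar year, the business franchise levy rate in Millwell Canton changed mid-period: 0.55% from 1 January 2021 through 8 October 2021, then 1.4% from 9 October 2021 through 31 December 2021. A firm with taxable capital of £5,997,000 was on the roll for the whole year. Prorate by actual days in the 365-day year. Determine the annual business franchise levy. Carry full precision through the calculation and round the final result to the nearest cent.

1 January – 8 October 2021: 281 days at 0.55% → £5,997,000 × 0.55% × 281/365 = £25,392.7767
9 October – 31 December 2021: 84 days at 1.4% → £5,997,000 × 1.4% × 84/365 = £19,321.8411
Total = £44,714.6178

£44,714.62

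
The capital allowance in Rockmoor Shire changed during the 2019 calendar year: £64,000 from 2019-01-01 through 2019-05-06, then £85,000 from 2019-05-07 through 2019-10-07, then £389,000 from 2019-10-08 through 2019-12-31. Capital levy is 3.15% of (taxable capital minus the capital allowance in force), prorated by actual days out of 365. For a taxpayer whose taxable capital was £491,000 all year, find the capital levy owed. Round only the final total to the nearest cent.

£10,787.33

2019-01-01 to 2019-05-06: 126 days, exemption £64,000 → (£491,000 − £64,000) × 3.15% × 126/365 = £4,643.1863
2019-05-07 to 2019-10-07: 154 days, exemption £85,000 → (£491,000 − £85,000) × 3.15% × 154/365 = £5,395.9068
2019-10-08 to 2019-12-31: 85 days, exemption £389,000 → (£491,000 − £389,000) × 3.15% × 85/365 = £748.2329
Total = £10,787.3260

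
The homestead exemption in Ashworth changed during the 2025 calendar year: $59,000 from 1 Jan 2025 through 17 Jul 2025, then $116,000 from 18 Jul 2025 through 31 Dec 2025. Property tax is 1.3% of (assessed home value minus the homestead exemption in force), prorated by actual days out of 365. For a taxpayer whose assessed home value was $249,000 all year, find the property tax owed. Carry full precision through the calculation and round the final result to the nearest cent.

$2,130.97

1 Jan – 17 Jul 2025: 198 days, exemption $59,000 → ($249,000 − $59,000) × 1.3% × 198/365 = $1,339.8904
18 Jul – 31 Dec 2025: 167 days, exemption $116,000 → ($249,000 − $116,000) × 1.3% × 167/365 = $791.0767
Total = $2,130.9671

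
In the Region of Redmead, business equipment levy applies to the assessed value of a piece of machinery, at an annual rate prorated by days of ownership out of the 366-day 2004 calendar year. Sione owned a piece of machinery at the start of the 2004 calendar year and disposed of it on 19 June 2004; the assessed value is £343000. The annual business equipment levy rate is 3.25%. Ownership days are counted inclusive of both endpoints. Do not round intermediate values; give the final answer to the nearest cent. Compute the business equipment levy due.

Days held (1 January – 19 June 2004): 171 out of 366
Tax = £343000 × 3.25% × 171/366 = £5208.2582

£5208.26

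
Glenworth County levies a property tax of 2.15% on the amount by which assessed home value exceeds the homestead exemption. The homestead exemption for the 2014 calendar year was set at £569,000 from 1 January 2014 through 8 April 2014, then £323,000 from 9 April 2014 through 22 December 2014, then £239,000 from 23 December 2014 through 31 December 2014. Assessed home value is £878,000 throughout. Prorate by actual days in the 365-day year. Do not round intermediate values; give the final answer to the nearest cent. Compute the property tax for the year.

1 January – 8 April 2014: 98 days, exemption £569,000 → (£878,000 − £569,000) × 2.15% × 98/365 = £1,783.7342
9 April – 22 December 2014: 258 days, exemption £323,000 → (£878,000 − £323,000) × 2.15% × 258/365 = £8,434.4795
23 December – 31 December 2014: 9 days, exemption £239,000 → (£878,000 − £239,000) × 2.15% × 9/365 = £338.7575
Total = £10,556.9712

£10,556.97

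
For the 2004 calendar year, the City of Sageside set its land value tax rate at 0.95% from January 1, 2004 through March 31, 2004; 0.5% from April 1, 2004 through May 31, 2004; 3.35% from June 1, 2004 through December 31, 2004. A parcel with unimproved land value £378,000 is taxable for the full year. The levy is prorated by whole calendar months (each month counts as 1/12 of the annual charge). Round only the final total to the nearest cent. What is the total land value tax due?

January 1 – March 31, 2004: 3 months at 0.95% → £378,000 × 0.95% × 3/12 = £897.7500
April 1 – May 31, 2004: 2 months at 0.5% → £378,000 × 0.5% × 2/12 = £315.0000
June 1 – December 31, 2004: 7 months at 3.35% → £378,000 × 3.35% × 7/12 = £7,386.7500
Total = £8,599.5000

£8,599.50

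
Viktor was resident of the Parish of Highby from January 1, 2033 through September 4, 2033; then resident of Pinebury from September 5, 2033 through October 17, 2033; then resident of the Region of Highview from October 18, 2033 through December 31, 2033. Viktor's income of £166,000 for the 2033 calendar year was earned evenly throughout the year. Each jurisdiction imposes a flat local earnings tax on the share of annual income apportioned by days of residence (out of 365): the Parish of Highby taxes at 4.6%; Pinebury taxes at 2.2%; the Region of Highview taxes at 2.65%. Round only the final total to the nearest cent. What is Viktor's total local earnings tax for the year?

The Parish of Highby, January 1 – September 4, 2033: 247 days → £166,000 × 4.6% × 247/365 = £5,167.3753
Pinebury, September 5 – October 17, 2033: 43 days → £166,000 × 2.2% × 43/365 = £430.2356
The Region of Highview, October 18 – December 31, 2033: 75 days → £166,000 × 2.65% × 75/365 = £903.9041
Total = £6,501.5151

£6,501.52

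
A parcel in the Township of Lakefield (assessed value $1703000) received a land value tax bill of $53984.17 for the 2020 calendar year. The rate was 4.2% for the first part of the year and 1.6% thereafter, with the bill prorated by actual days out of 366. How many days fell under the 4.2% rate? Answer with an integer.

Let d = days at the first rate; then 366 − d days at the second rate.
$1703000 × [4.2%·d + 1.6%·(366−d)] / 366 = $53984.17
Solving gives d = 221, so the new rate took effect on 9 Aug 2020.

221 days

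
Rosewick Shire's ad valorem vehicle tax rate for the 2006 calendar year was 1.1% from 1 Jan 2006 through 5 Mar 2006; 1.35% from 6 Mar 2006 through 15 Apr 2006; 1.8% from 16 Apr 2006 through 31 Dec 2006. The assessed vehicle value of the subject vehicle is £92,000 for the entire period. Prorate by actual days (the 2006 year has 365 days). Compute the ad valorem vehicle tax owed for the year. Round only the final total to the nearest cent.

1 Jan – 5 Mar 2006: 64 days at 1.1% → £92,000 × 1.1% × 64/365 = £177.4466
6 Mar – 15 Apr 2006: 41 days at 1.35% → £92,000 × 1.35% × 41/365 = £139.5123
16 Apr – 31 Dec 2006: 260 days at 1.8% → £92,000 × 1.8% × 260/365 = £1,179.6164
Total = £1,496.5753

£1,496.58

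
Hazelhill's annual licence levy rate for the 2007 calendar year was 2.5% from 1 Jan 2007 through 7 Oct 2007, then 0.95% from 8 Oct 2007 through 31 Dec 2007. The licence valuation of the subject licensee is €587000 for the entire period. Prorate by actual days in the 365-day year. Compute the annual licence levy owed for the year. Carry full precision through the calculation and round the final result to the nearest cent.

€12556.17

1 Jan – 7 Oct 2007: 280 days at 2.5% → €587000 × 2.5% × 280/365 = €11257.5342
8 Oct – 31 Dec 2007: 85 days at 0.95% → €587000 × 0.95% × 85/365 = €1298.6370
Total = €12556.1712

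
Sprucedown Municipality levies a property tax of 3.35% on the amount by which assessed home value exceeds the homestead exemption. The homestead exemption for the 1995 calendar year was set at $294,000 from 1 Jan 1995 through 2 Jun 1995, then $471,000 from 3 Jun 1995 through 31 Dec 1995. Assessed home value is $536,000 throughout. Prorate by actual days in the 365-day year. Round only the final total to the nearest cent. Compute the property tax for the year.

$4,663.02

1 Jan – 2 Jun 1995: 153 days, exemption $294,000 → ($536,000 − $294,000) × 3.35% × 153/365 = $3,398.2767
3 Jun – 31 Dec 1995: 212 days, exemption $471,000 → ($536,000 − $471,000) × 3.35% × 212/365 = $1,264.7397
Total = $4,663.0164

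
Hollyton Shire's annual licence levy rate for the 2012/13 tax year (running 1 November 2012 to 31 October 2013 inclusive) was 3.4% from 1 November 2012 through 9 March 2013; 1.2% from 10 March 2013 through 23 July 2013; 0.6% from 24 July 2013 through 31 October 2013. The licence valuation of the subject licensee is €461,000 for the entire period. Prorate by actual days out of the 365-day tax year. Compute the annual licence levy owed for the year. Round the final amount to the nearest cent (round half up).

€8,358.62

1 November 2012 – 9 March 2013: 129 days at 3.4% → €461,000 × 3.4% × 129/365 = €5,539.5781
10 March – 23 July 2013: 136 days at 1.2% → €461,000 × 1.2% × 136/365 = €2,061.2384
24 July – 31 October 2013: 100 days at 0.6% → €461,000 × 0.6% × 100/365 = €757.8082
Total = €8,358.6247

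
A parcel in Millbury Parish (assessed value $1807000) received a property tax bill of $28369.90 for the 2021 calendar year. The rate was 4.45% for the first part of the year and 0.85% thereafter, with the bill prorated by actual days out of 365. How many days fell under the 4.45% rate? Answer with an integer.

73 days

Let d = days at the first rate; then 365 − d days at the second rate.
$1807000 × [4.45%·d + 0.85%·(365−d)] / 365 = $28369.90
Solving gives d = 73, so the new rate took effect on March 15, 2021.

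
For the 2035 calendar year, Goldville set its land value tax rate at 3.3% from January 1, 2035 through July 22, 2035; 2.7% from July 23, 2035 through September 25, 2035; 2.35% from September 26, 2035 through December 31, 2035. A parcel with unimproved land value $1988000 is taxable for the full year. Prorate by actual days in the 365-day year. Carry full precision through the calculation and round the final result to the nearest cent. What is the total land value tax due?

January 1 – July 22, 2035: 203 days at 3.3% → $1988000 × 3.3% × 203/365 = $36486.6082
July 23 – September 25, 2035: 65 days at 2.7% → $1988000 × 2.7% × 65/365 = $9558.7397
September 26 – December 31, 2035: 97 days at 2.35% → $1988000 × 2.35% × 97/365 = $12415.4685
Total = $58460.8164

$58460.82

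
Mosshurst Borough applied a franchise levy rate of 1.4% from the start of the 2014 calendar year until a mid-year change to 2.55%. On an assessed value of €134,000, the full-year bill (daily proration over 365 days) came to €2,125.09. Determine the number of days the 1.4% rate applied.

Let d = days at the first rate; then 365 − d days at the second rate.
€134,000 × [1.4%·d + 2.55%·(365−d)] / 365 = €2,125.09
Solving gives d = 306, so the new rate took effect on November 3, 2014.

306 days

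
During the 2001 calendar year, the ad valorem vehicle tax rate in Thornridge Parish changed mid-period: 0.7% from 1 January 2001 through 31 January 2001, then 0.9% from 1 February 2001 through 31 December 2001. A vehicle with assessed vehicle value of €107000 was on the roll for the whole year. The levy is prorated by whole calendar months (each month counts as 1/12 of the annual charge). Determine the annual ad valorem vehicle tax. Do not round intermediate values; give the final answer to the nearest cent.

1 January – 31 January 2001: 1 month at 0.7% → €107000 × 0.7% × 1/12 = €62.4167
1 February – 31 December 2001: 11 months at 0.9% → €107000 × 0.9% × 11/12 = €882.7500
Total = €945.1667

€945.17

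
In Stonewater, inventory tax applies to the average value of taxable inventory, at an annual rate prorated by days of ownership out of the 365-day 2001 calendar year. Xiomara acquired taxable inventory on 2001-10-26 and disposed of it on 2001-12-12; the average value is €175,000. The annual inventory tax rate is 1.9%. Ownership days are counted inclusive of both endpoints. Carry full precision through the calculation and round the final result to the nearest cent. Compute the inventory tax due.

Days held (2001-10-26 to 2001-12-12): 48 out of 365
Tax = €175,000 × 1.9% × 48/365 = €437.2603

€437.26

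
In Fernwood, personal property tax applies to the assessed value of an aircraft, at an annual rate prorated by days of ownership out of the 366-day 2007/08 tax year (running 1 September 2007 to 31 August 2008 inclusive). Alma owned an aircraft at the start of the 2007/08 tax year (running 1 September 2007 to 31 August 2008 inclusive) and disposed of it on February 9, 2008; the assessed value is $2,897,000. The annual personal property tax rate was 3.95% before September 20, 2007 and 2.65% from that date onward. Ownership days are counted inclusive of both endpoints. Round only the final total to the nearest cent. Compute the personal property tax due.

$35,935.46

September 1 – September 19, 2007: 19 days at 3.95% → $2,897,000 × 3.95% × 19/366 = $5,940.4331
September 20, 2007 – February 9, 2008: 143 days at 2.65% → $2,897,000 × 2.65% × 143/366 = $29,995.0314
Total = $35,935.4645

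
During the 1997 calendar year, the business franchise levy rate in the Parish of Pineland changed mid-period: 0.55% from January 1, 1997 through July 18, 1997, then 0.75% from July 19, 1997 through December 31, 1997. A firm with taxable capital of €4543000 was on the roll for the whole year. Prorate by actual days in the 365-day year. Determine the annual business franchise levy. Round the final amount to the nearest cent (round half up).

€29118.76

January 1 – July 18, 1997: 199 days at 0.55% → €4543000 × 0.55% × 199/365 = €13622.7767
July 19 – December 31, 1997: 166 days at 0.75% → €4543000 × 0.75% × 166/365 = €15495.9863
Total = €29118.7630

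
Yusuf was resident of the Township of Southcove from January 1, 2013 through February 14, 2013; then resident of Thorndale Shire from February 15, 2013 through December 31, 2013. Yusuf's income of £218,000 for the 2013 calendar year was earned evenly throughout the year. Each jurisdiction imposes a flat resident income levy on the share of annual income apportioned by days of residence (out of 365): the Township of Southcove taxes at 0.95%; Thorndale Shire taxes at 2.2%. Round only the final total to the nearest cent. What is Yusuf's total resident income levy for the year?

The Township of Southcove, January 1 – February 14, 2013: 45 days → £218,000 × 0.95% × 45/365 = £255.3288
Thorndale Shire, February 15 – December 31, 2013: 320 days → £218,000 × 2.2% × 320/365 = £4,204.7123
Total = £4,460.0411

£4,460.04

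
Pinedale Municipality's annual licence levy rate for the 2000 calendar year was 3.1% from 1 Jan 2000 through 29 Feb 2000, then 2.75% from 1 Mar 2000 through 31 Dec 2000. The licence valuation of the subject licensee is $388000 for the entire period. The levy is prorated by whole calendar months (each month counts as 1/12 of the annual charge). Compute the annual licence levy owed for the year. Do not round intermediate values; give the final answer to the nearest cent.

1 Jan – 29 Feb 2000: 2 months at 3.1% → $388000 × 3.1% × 2/12 = $2004.6667
1 Mar – 31 Dec 2000: 10 months at 2.75% → $388000 × 2.75% × 10/12 = $8891.6667
Total = $10896.3333

$10896.33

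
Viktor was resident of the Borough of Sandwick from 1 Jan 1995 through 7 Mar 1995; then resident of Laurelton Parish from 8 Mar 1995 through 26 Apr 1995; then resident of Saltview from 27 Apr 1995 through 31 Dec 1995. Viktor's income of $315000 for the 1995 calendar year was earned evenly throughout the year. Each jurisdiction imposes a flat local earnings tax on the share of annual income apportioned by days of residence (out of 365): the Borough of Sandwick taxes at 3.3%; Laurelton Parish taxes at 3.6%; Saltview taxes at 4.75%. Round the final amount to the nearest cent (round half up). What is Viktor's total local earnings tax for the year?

$13640.36

The Borough of Sandwick, 1 Jan – 7 Mar 1995: 66 days → $315000 × 3.3% × 66/365 = $1879.6438
Laurelton Parish, 8 Mar – 26 Apr 1995: 50 days → $315000 × 3.6% × 50/365 = $1553.4247
Saltview, 27 Apr – 31 Dec 1995: 249 days → $315000 × 4.75% × 249/365 = $10207.2945
Total = $13640.3630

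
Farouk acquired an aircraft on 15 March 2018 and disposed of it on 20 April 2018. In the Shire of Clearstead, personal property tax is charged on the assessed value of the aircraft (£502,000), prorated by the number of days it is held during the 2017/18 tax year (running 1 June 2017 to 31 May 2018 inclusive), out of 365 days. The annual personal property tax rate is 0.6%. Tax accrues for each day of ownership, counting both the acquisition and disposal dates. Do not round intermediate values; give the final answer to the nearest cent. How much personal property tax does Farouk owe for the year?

£305.33

Days held (15 March – 20 April 2018): 37 out of 365
Tax = £502,000 × 0.6% × 37/365 = £305.3260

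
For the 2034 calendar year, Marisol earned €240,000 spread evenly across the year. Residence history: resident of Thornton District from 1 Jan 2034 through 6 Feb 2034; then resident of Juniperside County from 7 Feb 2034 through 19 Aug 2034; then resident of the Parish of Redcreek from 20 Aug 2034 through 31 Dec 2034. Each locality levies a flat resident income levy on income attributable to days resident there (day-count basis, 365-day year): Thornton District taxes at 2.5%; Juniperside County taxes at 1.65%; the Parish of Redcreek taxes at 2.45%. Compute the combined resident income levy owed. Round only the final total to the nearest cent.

Thornton District, 1 Jan – 6 Feb 2034: 37 days → €240,000 × 2.5% × 37/365 = €608.2192
Juniperside County, 7 Feb – 19 Aug 2034: 194 days → €240,000 × 1.65% × 194/365 = €2,104.7671
The Parish of Redcreek, 20 Aug – 31 Dec 2034: 134 days → €240,000 × 2.45% × 134/365 = €2,158.6849
Total = €4,871.6712

€4,871.67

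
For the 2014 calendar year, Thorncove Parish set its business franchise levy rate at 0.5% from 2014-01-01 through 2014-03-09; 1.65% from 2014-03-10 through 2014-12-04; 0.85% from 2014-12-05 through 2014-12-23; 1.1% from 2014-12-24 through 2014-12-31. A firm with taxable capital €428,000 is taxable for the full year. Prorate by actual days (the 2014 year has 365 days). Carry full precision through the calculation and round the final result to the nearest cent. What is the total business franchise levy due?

€5,915.19

2014-01-01 to 2014-03-09: 68 days at 0.5% → €428,000 × 0.5% × 68/365 = €398.6849
2014-03-10 to 2014-12-04: 270 days at 1.65% → €428,000 × 1.65% × 270/365 = €5,223.9452
2014-12-05 to 2014-12-23: 19 days at 0.85% → €428,000 × 0.85% × 19/365 = €189.3753
2014-12-24 to 2014-12-31: 8 days at 1.1% → €428,000 × 1.1% × 8/365 = €103.1890
Total = €5,915.1945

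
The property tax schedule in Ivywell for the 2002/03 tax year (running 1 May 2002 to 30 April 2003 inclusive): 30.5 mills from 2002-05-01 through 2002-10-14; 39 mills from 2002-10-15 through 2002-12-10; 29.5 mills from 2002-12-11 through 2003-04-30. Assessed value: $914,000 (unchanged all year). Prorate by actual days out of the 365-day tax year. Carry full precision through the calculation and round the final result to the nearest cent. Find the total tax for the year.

$28,737.16

2002-05-01 to 2002-10-14: 167 days at 30.5 mills → $914,000 × 3.05% × 167/365 = $12,754.6822
2002-10-15 to 2002-12-10: 57 days at 39 mills → $914,000 × 3.9% × 57/365 = $5,566.6356
2002-12-11 to 2003-04-30: 141 days at 29.5 mills → $914,000 × 2.95% × 141/365 = $10,415.8438
Total = $28,737.1616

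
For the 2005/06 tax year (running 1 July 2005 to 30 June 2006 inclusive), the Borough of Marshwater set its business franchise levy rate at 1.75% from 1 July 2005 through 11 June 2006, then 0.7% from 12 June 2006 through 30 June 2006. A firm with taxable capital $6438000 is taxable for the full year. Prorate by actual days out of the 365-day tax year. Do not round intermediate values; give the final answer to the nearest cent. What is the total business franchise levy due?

1 July 2005 – 11 June 2006: 346 days at 1.75% → $6438000 × 1.75% × 346/365 = $106800.2466
12 June – 30 June 2006: 19 days at 0.7% → $6438000 × 0.7% × 19/365 = $2345.9014
Total = $109146.1479

$109146.15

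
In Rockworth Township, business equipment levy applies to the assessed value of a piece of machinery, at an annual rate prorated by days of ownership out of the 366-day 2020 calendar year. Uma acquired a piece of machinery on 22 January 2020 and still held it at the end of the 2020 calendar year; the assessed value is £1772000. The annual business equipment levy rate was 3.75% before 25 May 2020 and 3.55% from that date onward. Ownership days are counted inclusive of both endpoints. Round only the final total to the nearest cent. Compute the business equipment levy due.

22 January – 24 May 2020: 124 days at 3.75% → £1772000 × 3.75% × 124/366 = £22513.1148
25 May – 31 December 2020: 221 days at 3.55% → £1772000 × 3.55% × 221/366 = £37984.2240
Total = £60497.3388

£60497.34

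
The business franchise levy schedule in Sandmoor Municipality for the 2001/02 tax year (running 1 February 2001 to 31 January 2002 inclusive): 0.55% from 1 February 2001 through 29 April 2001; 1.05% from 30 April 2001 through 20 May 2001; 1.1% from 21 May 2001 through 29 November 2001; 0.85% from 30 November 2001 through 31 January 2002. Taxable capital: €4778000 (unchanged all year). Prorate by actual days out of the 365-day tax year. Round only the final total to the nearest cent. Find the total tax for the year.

€44023.05

1 February – 29 April 2001: 88 days at 0.55% → €4778000 × 0.55% × 88/365 = €6335.7589
30 April – 20 May 2001: 21 days at 1.05% → €4778000 × 1.05% × 21/365 = €2886.4356
21 May – 29 November 2001: 193 days at 1.1% → €4778000 × 1.1% × 193/365 = €27790.9425
30 November 2001 – 31 January 2002: 63 days at 0.85% → €4778000 × 0.85% × 63/365 = €7009.9151
Total = €44023.0521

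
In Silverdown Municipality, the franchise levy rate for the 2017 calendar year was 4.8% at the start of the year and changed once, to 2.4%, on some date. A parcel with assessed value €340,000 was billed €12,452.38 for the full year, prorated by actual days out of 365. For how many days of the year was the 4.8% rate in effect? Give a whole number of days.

192 days

Let d = days at the first rate; then 365 − d days at the second rate.
€340,000 × [4.8%·d + 2.4%·(365−d)] / 365 = €12,452.38
Solving gives d = 192, so the new rate took effect on 12 Jul 2017.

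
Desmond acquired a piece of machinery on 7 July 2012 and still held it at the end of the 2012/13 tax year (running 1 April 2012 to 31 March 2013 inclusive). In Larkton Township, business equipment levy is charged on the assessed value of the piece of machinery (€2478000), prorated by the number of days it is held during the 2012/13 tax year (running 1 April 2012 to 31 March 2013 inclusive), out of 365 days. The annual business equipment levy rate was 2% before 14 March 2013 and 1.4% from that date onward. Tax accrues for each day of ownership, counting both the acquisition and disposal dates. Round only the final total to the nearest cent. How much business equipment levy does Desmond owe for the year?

7 July 2012 – 13 March 2013: 250 days at 2% → €2478000 × 2% × 250/365 = €33945.2055
14 March – 31 March 2013: 18 days at 1.4% → €2478000 × 1.4% × 18/365 = €1710.8384
Total = €35656.0438

€35656.04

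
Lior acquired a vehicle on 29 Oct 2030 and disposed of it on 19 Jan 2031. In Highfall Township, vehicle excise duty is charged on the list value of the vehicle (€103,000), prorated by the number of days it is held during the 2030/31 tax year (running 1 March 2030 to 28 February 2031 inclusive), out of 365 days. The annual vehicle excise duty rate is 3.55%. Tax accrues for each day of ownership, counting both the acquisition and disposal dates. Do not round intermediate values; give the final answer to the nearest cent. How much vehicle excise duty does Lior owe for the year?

€831.48

Days held (29 Oct 2030 – 19 Jan 2031): 83 out of 365
Tax = €103,000 × 3.55% × 83/365 = €831.4781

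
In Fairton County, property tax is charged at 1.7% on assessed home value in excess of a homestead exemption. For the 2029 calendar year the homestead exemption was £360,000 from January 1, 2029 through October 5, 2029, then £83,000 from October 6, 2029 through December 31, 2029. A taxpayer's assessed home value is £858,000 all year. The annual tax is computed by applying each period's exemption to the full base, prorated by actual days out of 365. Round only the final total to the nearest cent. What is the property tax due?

January 1 – October 5, 2029: 278 days, exemption £360,000 → (£858,000 − £360,000) × 1.7% × 278/365 = £6,448.0767
October 6 – December 31, 2029: 87 days, exemption £83,000 → (£858,000 − £83,000) × 1.7% × 87/365 = £3,140.3425
Total = £9,588.4192

£9,588.42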